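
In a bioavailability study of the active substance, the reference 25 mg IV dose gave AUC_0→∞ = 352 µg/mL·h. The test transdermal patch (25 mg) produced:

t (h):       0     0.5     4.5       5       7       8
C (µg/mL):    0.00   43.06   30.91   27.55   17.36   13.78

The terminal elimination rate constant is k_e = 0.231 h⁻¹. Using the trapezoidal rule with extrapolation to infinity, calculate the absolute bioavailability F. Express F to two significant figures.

F = 0.83

Trapezoidal AUC_0→8 (transdermal patch):
  [0→0.5]: (0.00+43.06)/2 × 0.5 = 10.765
  [0.5→4.5]: (43.06+30.91)/2 × 4 = 147.94
  [4.5→5]: (30.91+27.55)/2 × 0.5 = 14.615
  [5→7]: (27.55+17.36)/2 × 2 = 44.91
  [7→8]: (17.36+13.78)/2 × 1 = 15.57
  Sum = 233.8 µg/mL·h
Tail: C_last/k_e = 13.78/0.231 = 59.654
AUC_0→∞ (transdermal patch) = 233.8 + 59.654 = 293.454 µg/mL·h
F = (AUC_ev/D_ev)/(AUC_iv/D_iv) = (293.454/25)/(352/25) = 11.73816/14.08 = 0.8337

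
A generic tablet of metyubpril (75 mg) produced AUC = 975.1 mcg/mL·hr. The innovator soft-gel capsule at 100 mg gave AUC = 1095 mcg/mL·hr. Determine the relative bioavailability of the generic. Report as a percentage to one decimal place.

F_rel = 118.7%

F_rel = (AUC_test/D_test) / (AUC_ref/D_ref)
      = (975.1/75) / (1095/100)
      = 13.0013 / 10.95 = 1.1873 = 118.73%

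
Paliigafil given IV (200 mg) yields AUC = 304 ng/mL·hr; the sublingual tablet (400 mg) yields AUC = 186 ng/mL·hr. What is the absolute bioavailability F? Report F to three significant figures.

F = (AUC_ev / D_ev) / (AUC_iv / D_iv)
  = (186/400) / (304/200)
  = 0.465 / 1.52 = 0.3059

F = 0.306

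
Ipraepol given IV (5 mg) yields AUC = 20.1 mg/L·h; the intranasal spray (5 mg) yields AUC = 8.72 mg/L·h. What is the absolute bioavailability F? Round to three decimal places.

F = (AUC_ev / D_ev) / (AUC_iv / D_iv)
  = (8.72/5) / (20.1/5)
  = 1.744 / 4.02 = 0.4338

F = 0.434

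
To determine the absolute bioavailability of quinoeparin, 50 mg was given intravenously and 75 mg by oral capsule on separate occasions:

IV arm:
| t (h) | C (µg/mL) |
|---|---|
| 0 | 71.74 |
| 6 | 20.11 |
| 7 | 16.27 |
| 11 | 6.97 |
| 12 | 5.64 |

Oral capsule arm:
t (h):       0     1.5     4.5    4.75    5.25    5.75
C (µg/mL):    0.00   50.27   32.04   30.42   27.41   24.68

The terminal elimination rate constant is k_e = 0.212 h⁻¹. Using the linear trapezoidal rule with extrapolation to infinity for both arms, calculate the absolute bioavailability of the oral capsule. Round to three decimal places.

F = 0.559

Trapezoidal AUC_0→12 (IV):
  [0→6]: (71.74+20.11)/2 × 6 = 275.55
  [6→7]: (20.11+16.27)/2 × 1 = 18.19
  [7→11]: (16.27+6.97)/2 × 4 = 46.48
  [11→12]: (6.97+5.64)/2 × 1 = 6.305
  Sum = 346.525 µg/mL·h
IV tail: 5.64/0.212 = 26.604; AUC_iv,0→∞ = 346.525 + 26.604 = 373.129 µg/mL·h
Trapezoidal AUC_0→5.75 (oral capsule):
  [0→1.5]: (0.00+50.27)/2 × 1.5 = 37.7025
  [1.5→4.5]: (50.27+32.04)/2 × 3 = 123.465
  [4.5→4.75]: (32.04+30.42)/2 × 0.25 = 7.8075
  [4.75→5.25]: (30.42+27.41)/2 × 0.5 = 14.4575
  [5.25→5.75]: (27.41+24.68)/2 × 0.5 = 13.0225
  Sum = 196.455 µg/mL·h
oral capsule tail: 24.68/0.212 = 116.415; AUC_ev,0→∞ = 196.455 + 116.415 = 312.87 µg/mL·h
F = (AUC_ev/D_ev)/(AUC_iv/D_iv) = (312.87/75)/(373.129/50) = 4.1716/7.46258 = 0.5590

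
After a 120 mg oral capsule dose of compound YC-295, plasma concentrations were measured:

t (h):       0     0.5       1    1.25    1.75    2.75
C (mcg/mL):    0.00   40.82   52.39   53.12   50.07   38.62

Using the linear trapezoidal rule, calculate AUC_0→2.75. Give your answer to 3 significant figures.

Trapezoidal AUC_0→2.75:
  [0→0.5]: (0.00+40.82)/2 × 0.5 = 10.205
  [0.5→1]: (40.82+52.39)/2 × 0.5 = 23.3025
  [1→1.25]: (52.39+53.12)/2 × 0.25 = 13.18875
  [1.25→1.75]: (53.12+50.07)/2 × 0.5 = 25.7975
  [1.75→2.75]: (50.07+38.62)/2 × 1 = 44.345
  Sum = 116.83875 mcg/mL·h

AUC = 117 mcg/mL·h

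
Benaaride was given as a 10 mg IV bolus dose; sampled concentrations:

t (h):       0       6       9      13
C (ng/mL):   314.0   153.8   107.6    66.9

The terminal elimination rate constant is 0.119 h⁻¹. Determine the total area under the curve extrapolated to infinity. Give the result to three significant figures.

AUC = 2710 ng/mL·h

Trapezoidal AUC_0→13:
  [0→6]: (314.0+153.8)/2 × 6 = 1403.4
  [6→9]: (153.8+107.6)/2 × 3 = 392.1
  [9→13]: (107.6+66.9)/2 × 4 = 349.0
  Sum = 2144.5 ng/mL·h
Extrapolated tail: C_last / k_e = 66.9 / 0.119 = 562.185
AUC_0→∞ = 2144.5 + 562.185 = 2706.685 ng/mL·h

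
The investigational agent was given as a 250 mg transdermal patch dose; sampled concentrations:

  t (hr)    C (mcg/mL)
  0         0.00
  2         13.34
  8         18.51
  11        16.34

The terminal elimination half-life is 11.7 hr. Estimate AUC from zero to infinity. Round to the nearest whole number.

AUC = 437 mcg/mL·hr

Trapezoidal AUC_0→11:
  [0→2]: (0.00+13.34)/2 × 2 = 13.34
  [2→8]: (13.34+18.51)/2 × 6 = 95.55
  [8→11]: (18.51+16.34)/2 × 3 = 52.275
  Sum = 161.165 mcg/mL·hr
k_e = ln2 / t½ = 0.693147 / 11.7 = 0.0592 hr^-1
Extrapolated tail: C_last / k_e = 16.34 / 0.0592 = 276.014
AUC_0→∞ = 161.165 + 276.014 = 437.179 mcg/mL·hr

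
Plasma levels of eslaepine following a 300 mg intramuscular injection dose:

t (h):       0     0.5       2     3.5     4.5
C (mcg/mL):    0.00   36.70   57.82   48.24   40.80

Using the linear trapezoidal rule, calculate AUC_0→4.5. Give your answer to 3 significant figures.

AUC = 204 mcg/mL·h

Trapezoidal AUC_0→4.5:
  [0→0.5]: (0.00+36.70)/2 × 0.5 = 9.175
  [0.5→2]: (36.70+57.82)/2 × 1.5 = 70.89
  [2→3.5]: (57.82+48.24)/2 × 1.5 = 79.545
  [3.5→4.5]: (48.24+40.80)/2 × 1 = 44.52
  Sum = 204.13 mcg/mL·h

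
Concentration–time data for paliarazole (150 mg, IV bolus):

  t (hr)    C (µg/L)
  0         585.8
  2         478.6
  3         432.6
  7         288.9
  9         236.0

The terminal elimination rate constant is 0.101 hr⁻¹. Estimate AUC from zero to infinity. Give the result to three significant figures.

Trapezoidal AUC_0→9:
  [0→2]: (585.8+478.6)/2 × 2 = 1064.4
  [2→3]: (478.6+432.6)/2 × 1 = 455.6
  [3→7]: (432.6+288.9)/2 × 4 = 1443.0
  [7→9]: (288.9+236.0)/2 × 2 = 524.9
  Sum = 3487.9 µg/L·hr
Extrapolated tail: C_last / k_e = 236.0 / 0.101 = 2336.634
AUC_0→∞ = 3487.9 + 2336.634 = 5824.534 µg/L·hr

AUC = 5820 µg/L·hr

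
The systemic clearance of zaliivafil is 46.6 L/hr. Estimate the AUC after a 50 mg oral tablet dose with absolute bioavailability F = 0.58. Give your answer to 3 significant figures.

AUC_0→∞ = F × Dose / CL
        = 0.58 × 50 / 46.6 = 0.622318 mg/L·hr

AUC = 0.622 mg/L·hr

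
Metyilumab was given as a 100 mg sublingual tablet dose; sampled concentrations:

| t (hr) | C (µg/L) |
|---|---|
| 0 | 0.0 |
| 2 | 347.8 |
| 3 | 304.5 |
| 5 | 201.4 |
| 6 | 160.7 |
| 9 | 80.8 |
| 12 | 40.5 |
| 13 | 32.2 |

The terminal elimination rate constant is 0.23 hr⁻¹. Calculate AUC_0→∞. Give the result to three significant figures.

Trapezoidal AUC_0→13:
  [0→2]: (0.0+347.8)/2 × 2 = 347.8
  [2→3]: (347.8+304.5)/2 × 1 = 326.15
  [3→5]: (304.5+201.4)/2 × 2 = 505.9
  [5→6]: (201.4+160.7)/2 × 1 = 181.05
  [6→9]: (160.7+80.8)/2 × 3 = 362.25
  [9→12]: (80.8+40.5)/2 × 3 = 181.95
  [12→13]: (40.5+32.2)/2 × 1 = 36.35
  Sum = 1941.45 µg/L·hr
Extrapolated tail: C_last / k_e = 32.2 / 0.23 = 140.000
AUC_0→∞ = 1941.45 + 140.000 = 2081.45 µg/L·hr

AUC = 2080 µg/L·hr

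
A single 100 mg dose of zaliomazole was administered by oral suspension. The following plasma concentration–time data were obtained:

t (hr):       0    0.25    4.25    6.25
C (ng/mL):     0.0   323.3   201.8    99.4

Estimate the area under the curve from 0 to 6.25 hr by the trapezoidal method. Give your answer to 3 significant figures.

AUC = 1390 ng/mL·hr

Trapezoidal AUC_0→6.25:
  [0→0.25]: (0.0+323.3)/2 × 0.25 = 40.4125
  [0.25→4.25]: (323.3+201.8)/2 × 4 = 1050.2
  [4.25→6.25]: (201.8+99.4)/2 × 2 = 301.2
  Sum = 1391.8125 ng/mL·hr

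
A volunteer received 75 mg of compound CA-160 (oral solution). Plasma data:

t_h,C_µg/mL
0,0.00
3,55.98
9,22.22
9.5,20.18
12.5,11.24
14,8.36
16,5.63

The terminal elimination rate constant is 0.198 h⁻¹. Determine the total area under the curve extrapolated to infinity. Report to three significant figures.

Trapezoidal AUC_0→16:
  [0→3]: (0.00+55.98)/2 × 3 = 83.97
  [3→9]: (55.98+22.22)/2 × 6 = 234.6
  [9→9.5]: (22.22+20.18)/2 × 0.5 = 10.6
  [9.5→12.5]: (20.18+11.24)/2 × 3 = 47.13
  [12.5→14]: (11.24+8.36)/2 × 1.5 = 14.7
  [14→16]: (8.36+5.63)/2 × 2 = 13.99
  Sum = 404.99 µg/mL·h
Extrapolated tail: C_last / k_e = 5.63 / 0.198 = 28.434
AUC_0→∞ = 404.99 + 28.434 = 433.424 µg/mL·h

AUC = 433 µg/mL·h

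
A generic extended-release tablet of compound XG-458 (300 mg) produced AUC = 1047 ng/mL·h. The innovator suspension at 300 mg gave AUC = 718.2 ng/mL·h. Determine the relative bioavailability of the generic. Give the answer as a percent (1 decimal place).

F_rel = (AUC_test/D_test) / (AUC_ref/D_ref)
      = (1047/300) / (718.2/300)
      = 3.49 / 2.394 = 1.4578 = 145.78%

F_rel = 145.8%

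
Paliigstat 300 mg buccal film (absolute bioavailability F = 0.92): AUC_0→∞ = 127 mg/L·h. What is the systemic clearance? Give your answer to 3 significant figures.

CL = F × Dose / AUC_0→∞
   = 0.92 × 300 / 127 = 2.17323 L/h

CL = 2.17 L/h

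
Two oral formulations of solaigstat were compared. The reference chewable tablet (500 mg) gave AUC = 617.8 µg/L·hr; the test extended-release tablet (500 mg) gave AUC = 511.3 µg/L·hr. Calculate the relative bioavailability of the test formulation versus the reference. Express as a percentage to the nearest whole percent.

F_rel = 83%

F_rel = (AUC_test/D_test) / (AUC_ref/D_ref)
      = (511.3/500) / (617.8/500)
      = 1.0226 / 1.2356 = 0.8276 = 82.76%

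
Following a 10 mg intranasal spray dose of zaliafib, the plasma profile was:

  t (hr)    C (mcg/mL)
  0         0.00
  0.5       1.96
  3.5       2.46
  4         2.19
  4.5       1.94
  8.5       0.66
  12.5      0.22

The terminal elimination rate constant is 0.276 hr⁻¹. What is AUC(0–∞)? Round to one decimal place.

AUC = 17.1 mcg/mL·hr

Trapezoidal AUC_0→12.5:
  [0→0.5]: (0.00+1.96)/2 × 0.5 = 0.49
  [0.5→3.5]: (1.96+2.46)/2 × 3 = 6.63
  [3.5→4]: (2.46+2.19)/2 × 0.5 = 1.1625
  [4→4.5]: (2.19+1.94)/2 × 0.5 = 1.0325
  [4.5→8.5]: (1.94+0.66)/2 × 4 = 5.2
  [8.5→12.5]: (0.66+0.22)/2 × 4 = 1.76
  Sum = 16.275 mcg/mL·hr
Extrapolated tail: C_last / k_e = 0.22 / 0.276 = 0.797
AUC_0→∞ = 16.275 + 0.797 = 17.072 mcg/mL·hr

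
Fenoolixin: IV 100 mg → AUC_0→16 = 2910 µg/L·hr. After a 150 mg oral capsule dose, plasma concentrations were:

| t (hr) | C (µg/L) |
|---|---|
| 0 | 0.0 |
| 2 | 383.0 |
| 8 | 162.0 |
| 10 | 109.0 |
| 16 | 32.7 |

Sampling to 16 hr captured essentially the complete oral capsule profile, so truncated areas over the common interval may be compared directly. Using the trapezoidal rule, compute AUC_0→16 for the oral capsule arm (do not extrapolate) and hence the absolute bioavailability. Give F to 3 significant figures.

Trapezoidal AUC_0→16 (oral capsule):
  [0→2]: (0.0+383.0)/2 × 2 = 383.0
  [2→8]: (383.0+162.0)/2 × 6 = 1635.0
  [8→10]: (162.0+109.0)/2 × 2 = 271.0
  [10→16]: (109.0+32.7)/2 × 6 = 425.1
  Sum = 2714.1 µg/L·hr
F = (AUC_ev/D_ev)/(AUC_iv/D_iv) = (2714.1/150)/(2910/100) = 18.094/29.1 = 0.6218

F = 0.622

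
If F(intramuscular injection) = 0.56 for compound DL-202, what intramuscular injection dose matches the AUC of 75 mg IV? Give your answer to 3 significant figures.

D_intramuscular = 134 mg

For equal systemic exposure: F × D_ev = D_iv
D_ev = D_iv / F = 75 / 0.56 = 133.929 mg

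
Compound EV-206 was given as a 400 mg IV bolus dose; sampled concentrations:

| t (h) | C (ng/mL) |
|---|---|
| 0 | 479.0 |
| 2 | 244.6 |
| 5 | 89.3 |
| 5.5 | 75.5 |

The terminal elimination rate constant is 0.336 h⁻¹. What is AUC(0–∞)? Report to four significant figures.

Trapezoidal AUC_0→5.5:
  [0→2]: (479.0+244.6)/2 × 2 = 723.6
  [2→5]: (244.6+89.3)/2 × 3 = 500.85
  [5→5.5]: (89.3+75.5)/2 × 0.5 = 41.2
  Sum = 1265.65 ng/mL·h
Extrapolated tail: C_last / k_e = 75.5 / 0.336 = 224.702
AUC_0→∞ = 1265.65 + 224.702 = 1490.352 ng/mL·h

AUC = 1490 ng/mL·h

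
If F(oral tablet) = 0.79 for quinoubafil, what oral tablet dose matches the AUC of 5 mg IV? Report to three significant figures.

For equal systemic exposure: F × D_ev = D_iv
D_ev = D_iv / F = 5 / 0.79 = 6.32911 mg

D_oral = 6.33 mg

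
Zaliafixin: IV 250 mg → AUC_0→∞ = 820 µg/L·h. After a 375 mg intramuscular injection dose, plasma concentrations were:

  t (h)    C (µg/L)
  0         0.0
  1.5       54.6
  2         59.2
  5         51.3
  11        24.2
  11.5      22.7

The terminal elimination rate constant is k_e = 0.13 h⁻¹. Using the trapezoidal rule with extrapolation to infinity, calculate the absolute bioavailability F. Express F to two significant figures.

F = 0.53

Trapezoidal AUC_0→11.5 (intramuscular injection):
  [0→1.5]: (0.0+54.6)/2 × 1.5 = 40.95
  [1.5→2]: (54.6+59.2)/2 × 0.5 = 28.45
  [2→5]: (59.2+51.3)/2 × 3 = 165.75
  [5→11]: (51.3+24.2)/2 × 6 = 226.5
  [11→11.5]: (24.2+22.7)/2 × 0.5 = 11.725
  Sum = 473.375 µg/L·h
Tail: C_last/k_e = 22.7/0.13 = 174.615
AUC_0→∞ (intramuscular injection) = 473.375 + 174.615 = 647.99 µg/L·h
F = (AUC_ev/D_ev)/(AUC_iv/D_iv) = (647.99/375)/(820/250) = 1.72797/3.28 = 0.5268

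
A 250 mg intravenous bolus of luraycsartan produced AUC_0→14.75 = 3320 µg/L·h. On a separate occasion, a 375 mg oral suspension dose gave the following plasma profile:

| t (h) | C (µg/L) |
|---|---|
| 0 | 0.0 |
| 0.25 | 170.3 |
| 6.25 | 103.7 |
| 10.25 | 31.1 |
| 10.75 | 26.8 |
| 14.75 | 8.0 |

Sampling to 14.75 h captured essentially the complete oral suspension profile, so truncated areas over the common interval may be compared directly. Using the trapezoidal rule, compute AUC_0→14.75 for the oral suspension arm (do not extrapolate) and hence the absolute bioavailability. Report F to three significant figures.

F = 0.240

Trapezoidal AUC_0→14.75 (oral suspension):
  [0→0.25]: (0.0+170.3)/2 × 0.25 = 21.2875
  [0.25→6.25]: (170.3+103.7)/2 × 6 = 822.0
  [6.25→10.25]: (103.7+31.1)/2 × 4 = 269.6
  [10.25→10.75]: (31.1+26.8)/2 × 0.5 = 14.475
  [10.75→14.75]: (26.8+8.0)/2 × 4 = 69.6
  Sum = 1196.9625 µg/L·h
F = (AUC_ev/D_ev)/(AUC_iv/D_iv) = (1196.9625/375)/(3320/250) = 3.1919/13.28 = 0.2404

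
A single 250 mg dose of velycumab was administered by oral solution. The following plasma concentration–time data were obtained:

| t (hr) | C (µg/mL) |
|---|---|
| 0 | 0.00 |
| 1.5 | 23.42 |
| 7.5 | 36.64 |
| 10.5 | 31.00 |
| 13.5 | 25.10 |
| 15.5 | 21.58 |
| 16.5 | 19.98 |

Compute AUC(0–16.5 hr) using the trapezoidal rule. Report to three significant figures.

Trapezoidal AUC_0→16.5:
  [0→1.5]: (0.00+23.42)/2 × 1.5 = 17.565
  [1.5→7.5]: (23.42+36.64)/2 × 6 = 180.18
  [7.5→10.5]: (36.64+31.00)/2 × 3 = 101.46
  [10.5→13.5]: (31.00+25.10)/2 × 3 = 84.15
  [13.5→15.5]: (25.10+21.58)/2 × 2 = 46.68
  [15.5→16.5]: (21.58+19.98)/2 × 1 = 20.78
  Sum = 450.815 µg/mL·hr

AUC = 451 µg/mL·hr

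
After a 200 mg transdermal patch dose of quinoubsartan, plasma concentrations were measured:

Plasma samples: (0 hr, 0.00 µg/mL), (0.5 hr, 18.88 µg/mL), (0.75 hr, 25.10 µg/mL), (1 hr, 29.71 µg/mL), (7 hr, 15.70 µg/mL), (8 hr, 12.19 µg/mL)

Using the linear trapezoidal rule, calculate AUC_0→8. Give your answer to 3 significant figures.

Trapezoidal AUC_0→8:
  [0→0.5]: (0.00+18.88)/2 × 0.5 = 4.72
  [0.5→0.75]: (18.88+25.10)/2 × 0.25 = 5.4975
  [0.75→1]: (25.10+29.71)/2 × 0.25 = 6.85125
  [1→7]: (29.71+15.70)/2 × 6 = 136.23
  [7→8]: (15.70+12.19)/2 × 1 = 13.945
  Sum = 167.24375 µg/mL·hr

AUC = 167 µg/mL·hr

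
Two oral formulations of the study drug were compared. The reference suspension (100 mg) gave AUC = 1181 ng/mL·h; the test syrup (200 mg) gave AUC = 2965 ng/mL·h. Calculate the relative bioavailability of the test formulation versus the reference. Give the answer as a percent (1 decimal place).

F_rel = (AUC_test/D_test) / (AUC_ref/D_ref)
      = (2965/200) / (1181/100)
      = 14.825 / 11.81 = 1.2553 = 125.53%

F_rel = 125.5%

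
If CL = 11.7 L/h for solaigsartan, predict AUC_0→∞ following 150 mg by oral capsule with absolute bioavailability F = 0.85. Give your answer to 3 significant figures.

AUC_0→∞ = F × Dose / CL
        = 0.85 × 150 / 11.7 = 10.8974 mg/L·h

AUC = 10.9 mg/L·h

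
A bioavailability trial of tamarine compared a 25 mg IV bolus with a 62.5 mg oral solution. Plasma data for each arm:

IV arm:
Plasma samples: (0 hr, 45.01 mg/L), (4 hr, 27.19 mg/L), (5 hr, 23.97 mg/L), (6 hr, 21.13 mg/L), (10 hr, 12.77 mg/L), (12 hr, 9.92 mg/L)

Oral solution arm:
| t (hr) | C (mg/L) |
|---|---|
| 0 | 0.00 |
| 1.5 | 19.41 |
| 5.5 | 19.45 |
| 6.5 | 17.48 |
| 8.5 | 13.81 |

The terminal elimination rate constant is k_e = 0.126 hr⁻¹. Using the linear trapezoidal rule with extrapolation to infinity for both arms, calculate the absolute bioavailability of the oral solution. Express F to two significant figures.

Trapezoidal AUC_0→12 (IV):
  [0→4]: (45.01+27.19)/2 × 4 = 144.4
  [4→5]: (27.19+23.97)/2 × 1 = 25.58
  [5→6]: (23.97+21.13)/2 × 1 = 22.55
  [6→10]: (21.13+12.77)/2 × 4 = 67.8
  [10→12]: (12.77+9.92)/2 × 2 = 22.69
  Sum = 283.02 mg/L·hr
IV tail: 9.92/0.126 = 78.730; AUC_iv,0→∞ = 283.02 + 78.730 = 361.75 mg/L·hr
Trapezoidal AUC_0→8.5 (oral solution):
  [0→1.5]: (0.00+19.41)/2 × 1.5 = 14.5575
  [1.5→5.5]: (19.41+19.45)/2 × 4 = 77.72
  [5.5→6.5]: (19.45+17.48)/2 × 1 = 18.465
  [6.5→8.5]: (17.48+13.81)/2 × 2 = 31.29
  Sum = 142.0325 mg/L·hr
oral solution tail: 13.81/0.126 = 109.603; AUC_ev,0→∞ = 142.0325 + 109.603 = 251.6355 mg/L·hr
F = (AUC_ev/D_ev)/(AUC_iv/D_iv) = (251.6355/62.5)/(361.75/25) = 4.026168/14.47 = 0.2782

F = 0.28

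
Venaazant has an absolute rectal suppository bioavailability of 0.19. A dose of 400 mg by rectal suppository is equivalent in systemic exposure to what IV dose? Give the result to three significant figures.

D_iv = 76.0 mg

Systemic exposure from an extravascular dose = F × D_ev, so the equivalent IV dose is F × D_ev.
D_iv = F × D_ev = 0.19 × 400 = 76 mg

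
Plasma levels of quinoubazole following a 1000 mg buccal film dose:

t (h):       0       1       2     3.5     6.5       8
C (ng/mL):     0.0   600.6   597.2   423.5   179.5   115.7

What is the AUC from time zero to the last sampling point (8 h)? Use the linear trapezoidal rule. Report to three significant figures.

AUC = 2790 ng/mL·h

Trapezoidal AUC_0→8:
  [0→1]: (0.0+600.6)/2 × 1 = 300.3
  [1→2]: (600.6+597.2)/2 × 1 = 598.9
  [2→3.5]: (597.2+423.5)/2 × 1.5 = 765.525
  [3.5→6.5]: (423.5+179.5)/2 × 3 = 904.5
  [6.5→8]: (179.5+115.7)/2 × 1.5 = 221.4
  Sum = 2790.625 ng/mL·h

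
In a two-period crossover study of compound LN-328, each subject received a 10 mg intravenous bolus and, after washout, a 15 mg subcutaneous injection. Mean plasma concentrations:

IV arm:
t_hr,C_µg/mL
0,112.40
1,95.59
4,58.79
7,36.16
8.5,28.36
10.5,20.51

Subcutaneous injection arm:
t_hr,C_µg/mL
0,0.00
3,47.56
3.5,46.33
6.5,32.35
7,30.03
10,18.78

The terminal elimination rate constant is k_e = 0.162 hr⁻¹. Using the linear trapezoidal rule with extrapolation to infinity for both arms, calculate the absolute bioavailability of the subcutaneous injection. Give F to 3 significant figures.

F = 0.397

Trapezoidal AUC_0→10.5 (IV):
  [0→1]: (112.40+95.59)/2 × 1 = 103.995
  [1→4]: (95.59+58.79)/2 × 3 = 231.57
  [4→7]: (58.79+36.16)/2 × 3 = 142.425
  [7→8.5]: (36.16+28.36)/2 × 1.5 = 48.39
  [8.5→10.5]: (28.36+20.51)/2 × 2 = 48.87
  Sum = 575.25 µg/mL·hr
IV tail: 20.51/0.162 = 126.605; AUC_iv,0→∞ = 575.25 + 126.605 = 701.855 µg/mL·hr
Trapezoidal AUC_0→10 (subcutaneous injection):
  [0→3]: (0.00+47.56)/2 × 3 = 71.34
  [3→3.5]: (47.56+46.33)/2 × 0.5 = 23.4725
  [3.5→6.5]: (46.33+32.35)/2 × 3 = 118.02
  [6.5→7]: (32.35+30.03)/2 × 0.5 = 15.595
  [7→10]: (30.03+18.78)/2 × 3 = 73.215
  Sum = 301.6425 µg/mL·hr
subcutaneous injection tail: 18.78/0.162 = 115.926; AUC_ev,0→∞ = 301.6425 + 115.926 = 417.5685 µg/mL·hr
F = (AUC_ev/D_ev)/(AUC_iv/D_iv) = (417.5685/15)/(701.855/10) = 27.8379/70.1855 = 0.3966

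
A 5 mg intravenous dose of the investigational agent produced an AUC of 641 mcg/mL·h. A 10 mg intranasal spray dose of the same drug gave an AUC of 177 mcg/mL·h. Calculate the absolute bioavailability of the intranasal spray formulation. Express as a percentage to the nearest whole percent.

F = 14%

F = (AUC_ev / D_ev) / (AUC_iv / D_iv)
  = (177/10) / (641/5)
  = 17.7 / 128.2 = 0.1381
  = 13.81%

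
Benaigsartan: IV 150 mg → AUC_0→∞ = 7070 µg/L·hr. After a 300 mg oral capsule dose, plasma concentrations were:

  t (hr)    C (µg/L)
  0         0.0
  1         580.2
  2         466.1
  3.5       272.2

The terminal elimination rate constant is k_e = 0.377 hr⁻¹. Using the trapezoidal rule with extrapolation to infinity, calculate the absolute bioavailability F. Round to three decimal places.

Trapezoidal AUC_0→3.5 (oral capsule):
  [0→1]: (0.0+580.2)/2 × 1 = 290.1
  [1→2]: (580.2+466.1)/2 × 1 = 523.15
  [2→3.5]: (466.1+272.2)/2 × 1.5 = 553.725
  Sum = 1366.975 µg/L·hr
Tail: C_last/k_e = 272.2/0.377 = 722.016
AUC_0→∞ (oral capsule) = 1366.975 + 722.016 = 2088.991 µg/L·hr
F = (AUC_ev/D_ev)/(AUC_iv/D_iv) = (2088.991/300)/(7070/150) = 6.9633/47.1333 = 0.1477

F = 0.148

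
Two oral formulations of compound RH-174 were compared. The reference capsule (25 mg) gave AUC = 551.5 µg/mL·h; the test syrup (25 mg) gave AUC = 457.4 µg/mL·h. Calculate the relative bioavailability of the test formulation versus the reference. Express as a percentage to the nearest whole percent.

F_rel = 83%

F_rel = (AUC_test/D_test) / (AUC_ref/D_ref)
      = (457.4/25) / (551.5/25)
      = 18.296 / 22.06 = 0.8294 = 82.94%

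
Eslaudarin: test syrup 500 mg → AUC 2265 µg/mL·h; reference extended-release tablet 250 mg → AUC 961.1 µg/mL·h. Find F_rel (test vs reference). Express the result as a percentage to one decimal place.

F_rel = (AUC_test/D_test) / (AUC_ref/D_ref)
      = (2265/500) / (961.1/250)
      = 4.53 / 3.8444 = 1.1783 = 117.83%

F_rel = 117.8%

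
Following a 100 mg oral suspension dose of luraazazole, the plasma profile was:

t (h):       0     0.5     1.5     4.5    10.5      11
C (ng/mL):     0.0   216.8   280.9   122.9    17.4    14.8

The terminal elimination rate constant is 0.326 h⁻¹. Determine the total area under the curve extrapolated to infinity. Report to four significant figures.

AUC = 1383 ng/mL·h

Trapezoidal AUC_0→11:
  [0→0.5]: (0.0+216.8)/2 × 0.5 = 54.2
  [0.5→1.5]: (216.8+280.9)/2 × 1 = 248.85
  [1.5→4.5]: (280.9+122.9)/2 × 3 = 605.7
  [4.5→10.5]: (122.9+17.4)/2 × 6 = 420.9
  [10.5→11]: (17.4+14.8)/2 × 0.5 = 8.05
  Sum = 1337.7 ng/mL·h
Extrapolated tail: C_last / k_e = 14.8 / 0.326 = 45.399
AUC_0→∞ = 1337.7 + 45.399 = 1383.099 ng/mL·h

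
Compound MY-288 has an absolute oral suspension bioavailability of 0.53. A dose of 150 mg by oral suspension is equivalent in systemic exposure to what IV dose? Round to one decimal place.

D_iv = 79.5 mg

Systemic exposure from an extravascular dose = F × D_ev, so the equivalent IV dose is F × D_ev.
D_iv = F × D_ev = 0.53 × 150 = 79.5 mg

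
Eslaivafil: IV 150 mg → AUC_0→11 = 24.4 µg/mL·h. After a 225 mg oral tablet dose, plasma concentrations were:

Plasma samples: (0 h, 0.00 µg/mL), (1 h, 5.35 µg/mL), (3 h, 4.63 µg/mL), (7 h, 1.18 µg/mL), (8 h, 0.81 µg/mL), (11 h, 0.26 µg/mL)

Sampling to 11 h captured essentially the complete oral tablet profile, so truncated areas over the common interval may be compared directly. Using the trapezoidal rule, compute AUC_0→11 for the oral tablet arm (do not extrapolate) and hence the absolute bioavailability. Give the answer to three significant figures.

Trapezoidal AUC_0→11 (oral tablet):
  [0→1]: (0.00+5.35)/2 × 1 = 2.675
  [1→3]: (5.35+4.63)/2 × 2 = 9.98
  [3→7]: (4.63+1.18)/2 × 4 = 11.62
  [7→8]: (1.18+0.81)/2 × 1 = 0.995
  [8→11]: (0.81+0.26)/2 × 3 = 1.605
  Sum = 26.875 µg/mL·h
F = (AUC_ev/D_ev)/(AUC_iv/D_iv) = (26.875/225)/(24.4/150) = 0.119444/0.162667 = 0.7343

F = 0.734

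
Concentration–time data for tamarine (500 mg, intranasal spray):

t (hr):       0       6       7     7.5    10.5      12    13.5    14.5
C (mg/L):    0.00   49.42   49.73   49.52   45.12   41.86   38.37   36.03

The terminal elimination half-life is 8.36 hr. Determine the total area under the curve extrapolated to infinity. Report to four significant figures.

AUC = 961.8 mg/L·hr

Trapezoidal AUC_0→14.5:
  [0→6]: (0.00+49.42)/2 × 6 = 148.26
  [6→7]: (49.42+49.73)/2 × 1 = 49.575
  [7→7.5]: (49.73+49.52)/2 × 0.5 = 24.8125
  [7.5→10.5]: (49.52+45.12)/2 × 3 = 141.96
  [10.5→12]: (45.12+41.86)/2 × 1.5 = 65.235
  [12→13.5]: (41.86+38.37)/2 × 1.5 = 60.1725
  [13.5→14.5]: (38.37+36.03)/2 × 1 = 37.2
  Sum = 527.215 mg/L·hr
k_e = ln2 / t½ = 0.693147 / 8.36 = 0.0829 hr^-1
Extrapolated tail: C_last / k_e = 36.03 / 0.0829 = 434.620
AUC_0→∞ = 527.215 + 434.620 = 961.835 mg/L·hr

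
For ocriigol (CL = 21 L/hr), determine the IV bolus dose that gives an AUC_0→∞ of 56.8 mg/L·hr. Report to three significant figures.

Dose_iv = CL × AUC_0→∞
     = 21 × 56.8 = 1192.8 mg

Dose = 1190 mg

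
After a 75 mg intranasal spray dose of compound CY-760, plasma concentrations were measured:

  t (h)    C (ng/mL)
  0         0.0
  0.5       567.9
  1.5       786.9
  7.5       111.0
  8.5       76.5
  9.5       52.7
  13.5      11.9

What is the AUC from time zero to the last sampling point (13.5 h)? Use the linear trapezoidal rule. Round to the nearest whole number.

AUC = 3801 ng/mL·h

Trapezoidal AUC_0→13.5:
  [0→0.5]: (0.0+567.9)/2 × 0.5 = 141.975
  [0.5→1.5]: (567.9+786.9)/2 × 1 = 677.4
  [1.5→7.5]: (786.9+111.0)/2 × 6 = 2693.7
  [7.5→8.5]: (111.0+76.5)/2 × 1 = 93.75
  [8.5→9.5]: (76.5+52.7)/2 × 1 = 64.6
  [9.5→13.5]: (52.7+11.9)/2 × 4 = 129.2
  Sum = 3800.625 ng/mL·h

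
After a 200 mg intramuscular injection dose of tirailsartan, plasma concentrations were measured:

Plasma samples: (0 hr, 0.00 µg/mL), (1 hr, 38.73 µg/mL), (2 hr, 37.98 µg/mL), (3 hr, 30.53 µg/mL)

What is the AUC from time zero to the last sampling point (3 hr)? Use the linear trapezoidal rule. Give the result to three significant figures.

Trapezoidal AUC_0→3:
  [0→1]: (0.00+38.73)/2 × 1 = 19.365
  [1→2]: (38.73+37.98)/2 × 1 = 38.355
  [2→3]: (37.98+30.53)/2 × 1 = 34.255
  Sum = 91.975 µg/mL·hr

AUC = 92.0 µg/mL·hr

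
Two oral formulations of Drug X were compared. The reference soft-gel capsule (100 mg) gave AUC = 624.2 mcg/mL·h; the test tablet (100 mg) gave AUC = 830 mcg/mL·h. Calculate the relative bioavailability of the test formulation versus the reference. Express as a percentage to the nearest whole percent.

F_rel = 133%

F_rel = (AUC_test/D_test) / (AUC_ref/D_ref)
      = (830/100) / (624.2/100)
      = 8.3 / 6.242 = 1.3297 = 132.97%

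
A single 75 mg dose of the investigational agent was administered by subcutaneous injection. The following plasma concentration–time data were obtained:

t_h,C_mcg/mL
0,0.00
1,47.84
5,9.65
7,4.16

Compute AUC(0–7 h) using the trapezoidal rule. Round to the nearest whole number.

AUC = 153 mcg/mL·h

Trapezoidal AUC_0→7:
  [0→1]: (0.00+47.84)/2 × 1 = 23.92
  [1→5]: (47.84+9.65)/2 × 4 = 114.98
  [5→7]: (9.65+4.16)/2 × 2 = 13.81
  Sum = 152.71 mcg/mL·h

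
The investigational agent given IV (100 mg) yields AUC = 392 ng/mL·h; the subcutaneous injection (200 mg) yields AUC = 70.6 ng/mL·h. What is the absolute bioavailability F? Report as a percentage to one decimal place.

F = (AUC_ev / D_ev) / (AUC_iv / D_iv)
  = (70.6/200) / (392/100)
  = 0.353 / 3.92 = 0.0901
  = 9.01%

F = 9.0%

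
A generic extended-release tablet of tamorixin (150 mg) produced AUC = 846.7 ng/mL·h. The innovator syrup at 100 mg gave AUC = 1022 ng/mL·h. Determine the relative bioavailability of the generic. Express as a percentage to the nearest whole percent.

F_rel = (AUC_test/D_test) / (AUC_ref/D_ref)
      = (846.7/150) / (1022/100)
      = 5.64467 / 10.22 = 0.5523 = 55.23%

F_rel = 55%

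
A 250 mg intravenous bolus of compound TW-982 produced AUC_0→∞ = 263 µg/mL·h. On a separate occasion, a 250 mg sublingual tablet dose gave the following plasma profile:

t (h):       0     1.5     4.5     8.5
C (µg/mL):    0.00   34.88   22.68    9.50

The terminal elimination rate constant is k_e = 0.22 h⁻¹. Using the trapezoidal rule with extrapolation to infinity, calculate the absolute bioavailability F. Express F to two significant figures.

Trapezoidal AUC_0→8.5 (sublingual tablet):
  [0→1.5]: (0.00+34.88)/2 × 1.5 = 26.16
  [1.5→4.5]: (34.88+22.68)/2 × 3 = 86.34
  [4.5→8.5]: (22.68+9.50)/2 × 4 = 64.36
  Sum = 176.86 µg/mL·h
Tail: C_last/k_e = 9.50/0.22 = 43.182
AUC_0→∞ (sublingual tablet) = 176.86 + 43.182 = 220.042 µg/mL·h
F = (AUC_ev/D_ev)/(AUC_iv/D_iv) = (220.042/250)/(263/250) = 0.880168/1.052 = 0.8367

F = 0.84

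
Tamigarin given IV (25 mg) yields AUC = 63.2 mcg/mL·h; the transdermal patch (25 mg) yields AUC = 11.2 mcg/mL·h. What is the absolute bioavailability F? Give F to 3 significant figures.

F = 0.177

F = (AUC_ev / D_ev) / (AUC_iv / D_iv)
  = (11.2/25) / (63.2/25)
  = 0.448 / 2.528 = 0.1772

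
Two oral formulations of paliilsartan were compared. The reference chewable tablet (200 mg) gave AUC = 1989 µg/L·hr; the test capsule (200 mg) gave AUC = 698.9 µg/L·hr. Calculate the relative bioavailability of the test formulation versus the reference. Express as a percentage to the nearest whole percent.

F_rel = (AUC_test/D_test) / (AUC_ref/D_ref)
      = (698.9/200) / (1989/200)
      = 3.4945 / 9.945 = 0.3514 = 35.14%

F_rel = 35%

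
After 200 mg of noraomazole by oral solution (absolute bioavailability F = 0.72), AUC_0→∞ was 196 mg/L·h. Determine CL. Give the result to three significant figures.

CL = F × Dose / AUC_0→∞
   = 0.72 × 200 / 196 = 0.734694 L/h

CL = 0.735 L/h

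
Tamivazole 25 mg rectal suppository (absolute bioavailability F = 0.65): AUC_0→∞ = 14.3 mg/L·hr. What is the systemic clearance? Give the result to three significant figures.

CL = 1.14 L/hr

CL = F × Dose / AUC_0→∞
   = 0.65 × 25 / 14.3 = 1.13636 L/hr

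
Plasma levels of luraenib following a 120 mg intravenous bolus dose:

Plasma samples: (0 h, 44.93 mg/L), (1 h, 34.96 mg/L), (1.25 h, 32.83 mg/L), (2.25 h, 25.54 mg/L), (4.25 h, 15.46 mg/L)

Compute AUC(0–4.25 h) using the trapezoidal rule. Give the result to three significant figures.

Trapezoidal AUC_0→4.25:
  [0→1]: (44.93+34.96)/2 × 1 = 39.945
  [1→1.25]: (34.96+32.83)/2 × 0.25 = 8.47375
  [1.25→2.25]: (32.83+25.54)/2 × 1 = 29.185
  [2.25→4.25]: (25.54+15.46)/2 × 2 = 41.0
  Sum = 118.60375 mg/L·h

AUC = 119 mg/L·h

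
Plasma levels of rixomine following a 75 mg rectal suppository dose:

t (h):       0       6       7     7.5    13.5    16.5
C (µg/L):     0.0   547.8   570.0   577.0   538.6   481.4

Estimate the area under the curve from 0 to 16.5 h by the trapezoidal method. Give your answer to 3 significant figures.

Trapezoidal AUC_0→16.5:
  [0→6]: (0.0+547.8)/2 × 6 = 1643.4
  [6→7]: (547.8+570.0)/2 × 1 = 558.9
  [7→7.5]: (570.0+577.0)/2 × 0.5 = 286.75
  [7.5→13.5]: (577.0+538.6)/2 × 6 = 3346.8
  [13.5→16.5]: (538.6+481.4)/2 × 3 = 1530.0
  Sum = 7365.85 µg/L·h

AUC = 7370 µg/L·h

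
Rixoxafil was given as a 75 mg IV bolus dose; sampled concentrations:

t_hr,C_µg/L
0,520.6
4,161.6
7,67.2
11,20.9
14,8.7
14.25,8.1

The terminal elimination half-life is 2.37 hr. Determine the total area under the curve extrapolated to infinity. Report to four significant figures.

AUC = 1958 µg/L·hr

Trapezoidal AUC_0→14.25:
  [0→4]: (520.6+161.6)/2 × 4 = 1364.4
  [4→7]: (161.6+67.2)/2 × 3 = 343.2
  [7→11]: (67.2+20.9)/2 × 4 = 176.2
  [11→14]: (20.9+8.7)/2 × 3 = 44.4
  [14→14.25]: (8.7+8.1)/2 × 0.25 = 2.1
  Sum = 1930.3 µg/L·hr
k_e = ln2 / t½ = 0.693147 / 2.37 = 0.2925 hr^-1
Extrapolated tail: C_last / k_e = 8.1 / 0.2925 = 27.692
AUC_0→∞ = 1930.3 + 27.692 = 1957.992 µg/L·hr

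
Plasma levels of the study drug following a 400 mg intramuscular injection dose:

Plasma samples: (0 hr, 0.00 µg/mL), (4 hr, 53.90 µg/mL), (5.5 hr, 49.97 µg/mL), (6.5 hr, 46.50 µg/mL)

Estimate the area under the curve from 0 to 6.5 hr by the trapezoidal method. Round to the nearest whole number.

Trapezoidal AUC_0→6.5:
  [0→4]: (0.00+53.90)/2 × 4 = 107.8
  [4→5.5]: (53.90+49.97)/2 × 1.5 = 77.9025
  [5.5→6.5]: (49.97+46.50)/2 × 1 = 48.235
  Sum = 233.9375 µg/mL·hr

AUC = 234 µg/mL·hr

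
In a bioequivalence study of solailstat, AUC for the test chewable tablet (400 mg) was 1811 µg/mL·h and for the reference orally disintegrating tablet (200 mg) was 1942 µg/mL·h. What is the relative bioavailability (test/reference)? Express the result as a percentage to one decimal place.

F_rel = 46.6%

F_rel = (AUC_test/D_test) / (AUC_ref/D_ref)
      = (1811/400) / (1942/200)
      = 4.5275 / 9.71 = 0.4663 = 46.63%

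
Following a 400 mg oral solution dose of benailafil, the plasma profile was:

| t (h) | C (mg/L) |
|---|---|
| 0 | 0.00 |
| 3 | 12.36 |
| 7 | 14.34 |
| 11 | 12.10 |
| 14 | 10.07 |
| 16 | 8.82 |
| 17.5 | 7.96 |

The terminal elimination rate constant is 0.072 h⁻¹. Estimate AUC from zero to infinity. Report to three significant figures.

Trapezoidal AUC_0→17.5:
  [0→3]: (0.00+12.36)/2 × 3 = 18.54
  [3→7]: (12.36+14.34)/2 × 4 = 53.4
  [7→11]: (14.34+12.10)/2 × 4 = 52.88
  [11→14]: (12.10+10.07)/2 × 3 = 33.255
  [14→16]: (10.07+8.82)/2 × 2 = 18.89
  [16→17.5]: (8.82+7.96)/2 × 1.5 = 12.585
  Sum = 189.55 mg/L·h
Extrapolated tail: C_last / k_e = 7.96 / 0.072 = 110.556
AUC_0→∞ = 189.55 + 110.556 = 300.106 mg/L·h

AUC = 300 mg/L·h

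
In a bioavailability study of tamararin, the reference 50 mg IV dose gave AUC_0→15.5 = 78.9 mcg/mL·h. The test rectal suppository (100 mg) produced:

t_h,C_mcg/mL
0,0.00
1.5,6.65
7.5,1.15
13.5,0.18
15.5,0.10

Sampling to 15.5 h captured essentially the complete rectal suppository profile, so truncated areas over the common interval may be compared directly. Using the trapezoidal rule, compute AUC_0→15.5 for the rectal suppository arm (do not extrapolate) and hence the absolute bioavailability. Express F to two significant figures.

Trapezoidal AUC_0→15.5 (rectal suppository):
  [0→1.5]: (0.00+6.65)/2 × 1.5 = 4.9875
  [1.5→7.5]: (6.65+1.15)/2 × 6 = 23.4
  [7.5→13.5]: (1.15+0.18)/2 × 6 = 3.99
  [13.5→15.5]: (0.18+0.10)/2 × 2 = 0.28
  Sum = 32.6575 mcg/mL·h
F = (AUC_ev/D_ev)/(AUC_iv/D_iv) = (32.6575/100)/(78.9/50) = 0.326575/1.578 = 0.2070

F = 0.21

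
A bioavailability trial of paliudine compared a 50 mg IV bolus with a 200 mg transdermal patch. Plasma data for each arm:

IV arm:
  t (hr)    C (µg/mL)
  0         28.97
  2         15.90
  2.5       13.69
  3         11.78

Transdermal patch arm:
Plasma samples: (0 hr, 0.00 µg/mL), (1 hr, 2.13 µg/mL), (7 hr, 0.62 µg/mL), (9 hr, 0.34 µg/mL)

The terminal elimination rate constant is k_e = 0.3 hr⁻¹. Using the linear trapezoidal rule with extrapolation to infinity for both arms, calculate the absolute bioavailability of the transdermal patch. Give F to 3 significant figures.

Trapezoidal AUC_0→3 (IV):
  [0→2]: (28.97+15.90)/2 × 2 = 44.87
  [2→2.5]: (15.90+13.69)/2 × 0.5 = 7.3975
  [2.5→3]: (13.69+11.78)/2 × 0.5 = 6.3675
  Sum = 58.635 µg/mL·hr
IV tail: 11.78/0.3 = 39.267; AUC_iv,0→∞ = 58.635 + 39.267 = 97.902 µg/mL·hr
Trapezoidal AUC_0→9 (transdermal patch):
  [0→1]: (0.00+2.13)/2 × 1 = 1.065
  [1→7]: (2.13+0.62)/2 × 6 = 8.25
  [7→9]: (0.62+0.34)/2 × 2 = 0.96
  Sum = 10.275 µg/mL·hr
transdermal patch tail: 0.34/0.3 = 1.133; AUC_ev,0→∞ = 10.275 + 1.133 = 11.408 µg/mL·hr
F = (AUC_ev/D_ev)/(AUC_iv/D_iv) = (11.408/200)/(97.902/50) = 0.05704/1.95804 = 0.0291

F = 0.0291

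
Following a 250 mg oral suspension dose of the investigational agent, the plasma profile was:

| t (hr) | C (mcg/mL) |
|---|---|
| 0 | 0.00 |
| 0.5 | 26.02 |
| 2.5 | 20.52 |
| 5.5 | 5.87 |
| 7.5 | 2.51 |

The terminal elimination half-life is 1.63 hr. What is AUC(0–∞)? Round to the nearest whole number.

Trapezoidal AUC_0→7.5:
  [0→0.5]: (0.00+26.02)/2 × 0.5 = 6.505
  [0.5→2.5]: (26.02+20.52)/2 × 2 = 46.54
  [2.5→5.5]: (20.52+5.87)/2 × 3 = 39.585
  [5.5→7.5]: (5.87+2.51)/2 × 2 = 8.38
  Sum = 101.01 mcg/mL·hr
k_e = ln2 / t½ = 0.693147 / 1.63 = 0.4252 hr^-1
Extrapolated tail: C_last / k_e = 2.51 / 0.4252 = 5.903
AUC_0→∞ = 101.01 + 5.903 = 106.913 mcg/mL·hr

AUC = 107 mcg/mL·hr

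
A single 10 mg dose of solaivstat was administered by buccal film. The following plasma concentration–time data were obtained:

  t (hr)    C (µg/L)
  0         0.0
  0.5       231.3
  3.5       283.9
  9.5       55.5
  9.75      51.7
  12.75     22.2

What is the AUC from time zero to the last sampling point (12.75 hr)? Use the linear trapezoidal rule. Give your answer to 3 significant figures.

AUC = 1970 µg/L·hr

Trapezoidal AUC_0→12.75:
  [0→0.5]: (0.0+231.3)/2 × 0.5 = 57.825
  [0.5→3.5]: (231.3+283.9)/2 × 3 = 772.8
  [3.5→9.5]: (283.9+55.5)/2 × 6 = 1018.2
  [9.5→9.75]: (55.5+51.7)/2 × 0.25 = 13.4
  [9.75→12.75]: (51.7+22.2)/2 × 3 = 110.85
  Sum = 1973.075 µg/L·hr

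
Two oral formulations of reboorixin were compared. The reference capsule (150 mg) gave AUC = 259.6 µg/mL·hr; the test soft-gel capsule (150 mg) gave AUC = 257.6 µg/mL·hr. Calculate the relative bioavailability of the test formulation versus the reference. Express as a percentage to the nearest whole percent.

F_rel = (AUC_test/D_test) / (AUC_ref/D_ref)
      = (257.6/150) / (259.6/150)
      = 1.71733 / 1.73067 = 0.9923 = 99.23%

F_rel = 99%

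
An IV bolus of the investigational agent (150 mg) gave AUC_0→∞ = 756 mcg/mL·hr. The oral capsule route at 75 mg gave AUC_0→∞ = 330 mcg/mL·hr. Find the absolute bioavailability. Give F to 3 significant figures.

F = (AUC_ev / D_ev) / (AUC_iv / D_iv)
  = (330/75) / (756/150)
  = 4.4 / 5.04 = 0.8730

F = 0.873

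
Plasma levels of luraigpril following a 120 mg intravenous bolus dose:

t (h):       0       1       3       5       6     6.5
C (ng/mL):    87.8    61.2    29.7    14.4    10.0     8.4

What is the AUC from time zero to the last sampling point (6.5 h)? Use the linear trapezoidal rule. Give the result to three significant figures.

AUC = 226 ng/mL·h

Trapezoidal AUC_0→6.5:
  [0→1]: (87.8+61.2)/2 × 1 = 74.5
  [1→3]: (61.2+29.7)/2 × 2 = 90.9
  [3→5]: (29.7+14.4)/2 × 2 = 44.1
  [5→6]: (14.4+10.0)/2 × 1 = 12.2
  [6→6.5]: (10.0+8.4)/2 × 0.5 = 4.6
  Sum = 226.3 ng/mL·h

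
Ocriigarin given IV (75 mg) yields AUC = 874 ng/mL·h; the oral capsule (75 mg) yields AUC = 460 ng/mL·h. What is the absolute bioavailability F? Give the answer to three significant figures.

F = (AUC_ev / D_ev) / (AUC_iv / D_iv)
  = (460/75) / (874/75)
  = 6.13333 / 11.6533 = 0.5263

F = 0.526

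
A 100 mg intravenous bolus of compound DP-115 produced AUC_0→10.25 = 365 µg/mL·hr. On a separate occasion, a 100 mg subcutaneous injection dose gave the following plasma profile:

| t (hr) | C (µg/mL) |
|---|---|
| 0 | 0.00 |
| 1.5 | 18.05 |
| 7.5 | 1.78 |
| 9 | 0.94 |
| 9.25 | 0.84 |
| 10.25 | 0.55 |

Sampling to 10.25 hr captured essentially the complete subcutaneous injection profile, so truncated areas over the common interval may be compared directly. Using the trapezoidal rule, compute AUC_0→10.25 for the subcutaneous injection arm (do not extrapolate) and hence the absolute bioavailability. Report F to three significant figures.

F = 0.208

Trapezoidal AUC_0→10.25 (subcutaneous injection):
  [0→1.5]: (0.00+18.05)/2 × 1.5 = 13.5375
  [1.5→7.5]: (18.05+1.78)/2 × 6 = 59.49
  [7.5→9]: (1.78+0.94)/2 × 1.5 = 2.04
  [9→9.25]: (0.94+0.84)/2 × 0.25 = 0.2225
  [9.25→10.25]: (0.84+0.55)/2 × 1 = 0.695
  Sum = 75.985 µg/mL·hr
F = (AUC_ev/D_ev)/(AUC_iv/D_iv) = (75.985/100)/(365/100) = 0.75985/3.65 = 0.2082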